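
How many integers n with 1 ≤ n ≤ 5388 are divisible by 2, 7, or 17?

Inclusion–exclusion gives
2694 + 769 + 316 − 384 − 158 − 45 + 22 = 3214

3214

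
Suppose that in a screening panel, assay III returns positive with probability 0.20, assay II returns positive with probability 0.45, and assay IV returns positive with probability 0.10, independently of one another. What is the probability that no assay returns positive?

P(none) = (1 − 0.20) × (1 − 0.45) × (1 − 0.10) = 0.80 × 0.55 × 0.90 = 0.396

0.396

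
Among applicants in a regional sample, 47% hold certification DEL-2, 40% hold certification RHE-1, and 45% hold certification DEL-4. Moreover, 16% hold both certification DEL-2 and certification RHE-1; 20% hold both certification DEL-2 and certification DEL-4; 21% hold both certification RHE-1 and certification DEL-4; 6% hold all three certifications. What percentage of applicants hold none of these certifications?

19%

Inclusion–exclusion gives
P(union) = 47 + 40 + 45 − 16 − 20 − 21 + 6 = 81%
P(none) = 100% − 81% = 19%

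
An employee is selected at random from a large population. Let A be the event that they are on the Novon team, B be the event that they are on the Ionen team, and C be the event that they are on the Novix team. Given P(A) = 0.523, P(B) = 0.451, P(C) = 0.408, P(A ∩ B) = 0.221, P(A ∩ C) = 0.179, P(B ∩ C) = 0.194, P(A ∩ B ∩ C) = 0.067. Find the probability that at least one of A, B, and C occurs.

P(A ∪ B ∪ C) = 0.523 + 0.451 + 0.408 − 0.221 − 0.179 − 0.194 + 0.067 = 0.855

0.855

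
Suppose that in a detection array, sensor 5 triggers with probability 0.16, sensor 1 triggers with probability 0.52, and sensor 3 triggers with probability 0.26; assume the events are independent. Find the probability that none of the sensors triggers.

0.298368

Since the events are independent, P(none) is the product of the individual non-occurrence probabilities.
P(none) = (1 − 0.16) × (1 − 0.52) × (1 − 0.26) = 0.84 × 0.48 × 0.74 = 0.298368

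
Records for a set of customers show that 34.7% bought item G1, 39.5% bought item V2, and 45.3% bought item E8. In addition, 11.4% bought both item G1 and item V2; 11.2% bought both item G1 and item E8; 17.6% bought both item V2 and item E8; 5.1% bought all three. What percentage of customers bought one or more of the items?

By inclusion-exclusion,
P(≥1) = 34.7 + 39.5 + 45.3 − 11.4 − 11.2 − 17.6 + 5.1 = 84.4%

84.4%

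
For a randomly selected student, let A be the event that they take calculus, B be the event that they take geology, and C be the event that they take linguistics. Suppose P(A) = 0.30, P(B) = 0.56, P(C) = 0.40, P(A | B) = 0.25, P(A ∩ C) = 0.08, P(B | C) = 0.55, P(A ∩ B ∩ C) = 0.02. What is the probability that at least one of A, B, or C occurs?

0.84

P(A ∩ B) = P(B)·P(A|B) = 0.56 × 0.25 = 0.14
P(B ∩ C) = P(C)·P(B|C) = 0.40 × 0.55 = 0.22
P(A ∪ B ∪ C) = 0.30 + 0.56 + 0.40 − 0.14 − 0.08 − 0.22 + 0.02 = 0.84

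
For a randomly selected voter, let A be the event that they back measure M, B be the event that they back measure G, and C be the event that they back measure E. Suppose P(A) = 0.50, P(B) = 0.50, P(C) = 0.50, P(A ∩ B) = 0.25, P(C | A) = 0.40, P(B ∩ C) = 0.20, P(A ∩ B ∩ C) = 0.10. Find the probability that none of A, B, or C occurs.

0.05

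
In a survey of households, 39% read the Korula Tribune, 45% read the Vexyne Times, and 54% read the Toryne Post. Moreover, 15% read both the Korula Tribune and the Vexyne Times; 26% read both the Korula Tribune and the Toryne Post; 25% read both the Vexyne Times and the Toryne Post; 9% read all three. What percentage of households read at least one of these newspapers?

81%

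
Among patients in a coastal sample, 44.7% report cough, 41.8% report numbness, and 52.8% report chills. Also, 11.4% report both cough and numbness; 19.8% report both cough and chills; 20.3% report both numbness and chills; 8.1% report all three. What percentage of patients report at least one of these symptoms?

Using inclusion–exclusion:
P(at least one) = 44.7 + 41.8 + 52.8 − 11.4 − 19.8 − 20.3 + 8.1 = 95.9%

95.9%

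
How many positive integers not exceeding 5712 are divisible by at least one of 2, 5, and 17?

By inclusion–exclusion:
floor(5712/2) + floor(5712/5) + floor(5712/17) − floor(5712/10) − floor(5712/34) − floor(5712/85) + floor(5712/170) = 2856 + 1142 + 336 − 571 − 168 − 67 + 33 = 3561

3561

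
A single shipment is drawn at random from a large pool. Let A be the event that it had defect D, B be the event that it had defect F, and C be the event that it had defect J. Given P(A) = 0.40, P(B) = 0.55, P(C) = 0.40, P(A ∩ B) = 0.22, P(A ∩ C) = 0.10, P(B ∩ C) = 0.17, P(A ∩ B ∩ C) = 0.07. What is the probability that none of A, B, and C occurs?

P(A ∪ B ∪ C) = 0.40 + 0.55 + 0.40 − 0.22 − 0.10 − 0.17 + 0.07 = 0.93
P(none) = 1 − 0.93 = 0.07

0.07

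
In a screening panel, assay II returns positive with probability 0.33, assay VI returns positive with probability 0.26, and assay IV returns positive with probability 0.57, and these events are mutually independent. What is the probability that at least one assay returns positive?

P(none) = (1 − 0.33) × (1 − 0.26) × (1 − 0.57) = 0.67 × 0.74 × 0.43 = 0.213194
P(at least one) = 1 − 0.213194 = 0.786806

0.786806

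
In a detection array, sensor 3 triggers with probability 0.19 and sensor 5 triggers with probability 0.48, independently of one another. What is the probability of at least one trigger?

Since the events are independent, P(none) is the product of the individual non-occurrence probabilities.
P(none) = (1 − 0.19) × (1 − 0.48) = 0.81 × 0.52 = 0.4212
P(at least one) = 1 − 0.4212 = 0.5788

0.5788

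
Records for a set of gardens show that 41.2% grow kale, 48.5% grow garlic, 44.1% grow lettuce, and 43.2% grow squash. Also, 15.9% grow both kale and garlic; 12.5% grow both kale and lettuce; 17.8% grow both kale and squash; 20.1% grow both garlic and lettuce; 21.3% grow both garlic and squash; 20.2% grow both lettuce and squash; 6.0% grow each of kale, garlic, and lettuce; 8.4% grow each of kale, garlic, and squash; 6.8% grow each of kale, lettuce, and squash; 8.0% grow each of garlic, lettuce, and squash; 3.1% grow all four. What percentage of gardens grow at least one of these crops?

P(union) = 41.2 + 48.5 + 44.1 + 43.2 − 15.9 − 12.5 − 17.8 − 20.1 − 21.3 − 20.2 + 6.0 + 8.4 + 6.8 + 8.0 − 3.1 = 95.3%

95.3%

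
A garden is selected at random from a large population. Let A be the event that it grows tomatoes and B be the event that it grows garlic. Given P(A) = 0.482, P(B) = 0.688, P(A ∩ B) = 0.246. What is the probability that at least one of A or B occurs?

P(A ∪ B) = 0.482 + 0.688 − 0.246 = 0.924

0.924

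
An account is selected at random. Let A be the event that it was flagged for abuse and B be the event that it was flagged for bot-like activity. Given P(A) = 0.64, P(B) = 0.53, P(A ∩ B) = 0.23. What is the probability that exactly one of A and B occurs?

By inclusion–exclusion (exactly-one form):
P(exactly one) = 0.64 + 0.53 − 2·0.23 = 0.71

0.71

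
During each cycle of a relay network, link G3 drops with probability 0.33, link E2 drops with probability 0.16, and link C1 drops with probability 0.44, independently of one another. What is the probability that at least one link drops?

0.684832

Since the events are independent, P(none) is the product of the individual non-occurrence probabilities.
P(none) = (1 − 0.33) × (1 − 0.16) × (1 − 0.44) = 0.67 × 0.84 × 0.56 = 0.315168
P(at least one) = 1 − 0.315168 = 0.684832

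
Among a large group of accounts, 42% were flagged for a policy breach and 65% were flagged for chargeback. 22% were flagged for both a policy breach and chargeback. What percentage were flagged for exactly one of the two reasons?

Using the inclusion–exclusion count for exactly one event:
P(exactly one) = 42 + 65 − 2·22 = 63%

63%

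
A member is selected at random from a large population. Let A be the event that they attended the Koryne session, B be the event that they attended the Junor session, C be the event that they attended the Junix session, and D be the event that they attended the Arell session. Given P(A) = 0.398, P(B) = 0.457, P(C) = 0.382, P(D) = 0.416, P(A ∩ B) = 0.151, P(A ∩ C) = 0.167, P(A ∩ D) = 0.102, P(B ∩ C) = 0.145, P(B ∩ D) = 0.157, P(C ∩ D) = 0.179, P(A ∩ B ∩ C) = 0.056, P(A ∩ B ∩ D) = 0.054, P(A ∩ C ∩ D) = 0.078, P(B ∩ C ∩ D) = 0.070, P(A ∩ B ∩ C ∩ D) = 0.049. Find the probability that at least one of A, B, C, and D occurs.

P(A ∪ B ∪ C ∪ D) = 0.398 + 0.457 + 0.382 + 0.416 − 0.151 − 0.167 − 0.102 − 0.145 − 0.157 − 0.179 + 0.056 + 0.054 + 0.078 + 0.070 − 0.049 = 0.961

0.961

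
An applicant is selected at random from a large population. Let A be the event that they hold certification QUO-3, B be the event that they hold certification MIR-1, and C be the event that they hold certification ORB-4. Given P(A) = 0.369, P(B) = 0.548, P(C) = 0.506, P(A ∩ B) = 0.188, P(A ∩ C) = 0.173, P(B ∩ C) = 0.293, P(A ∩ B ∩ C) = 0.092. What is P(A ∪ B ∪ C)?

0.861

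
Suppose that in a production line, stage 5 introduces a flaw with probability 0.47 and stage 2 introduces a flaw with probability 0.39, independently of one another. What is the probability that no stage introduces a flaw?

0.3233

Independence gives P(none) = ∏(1 − pᵢ).
P(none) = (1 − 0.47) × (1 − 0.39) = 0.53 × 0.61 = 0.3233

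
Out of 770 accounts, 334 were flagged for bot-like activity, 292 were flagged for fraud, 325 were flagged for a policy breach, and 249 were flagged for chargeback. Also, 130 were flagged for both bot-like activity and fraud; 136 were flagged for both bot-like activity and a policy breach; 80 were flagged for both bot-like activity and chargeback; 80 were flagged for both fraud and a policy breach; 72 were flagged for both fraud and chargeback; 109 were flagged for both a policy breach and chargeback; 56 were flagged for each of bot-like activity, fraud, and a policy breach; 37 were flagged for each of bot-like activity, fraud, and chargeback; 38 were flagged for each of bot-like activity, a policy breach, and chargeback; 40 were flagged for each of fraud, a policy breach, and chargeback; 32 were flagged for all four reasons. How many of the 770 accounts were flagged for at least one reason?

Apply inclusion-exclusion:
|at least one| = 334 + 292 + 325 + 249 − 130 − 136 − 80 − 80 − 72 − 109 + 56 + 37 + 38 + 40 − 32 = 732

732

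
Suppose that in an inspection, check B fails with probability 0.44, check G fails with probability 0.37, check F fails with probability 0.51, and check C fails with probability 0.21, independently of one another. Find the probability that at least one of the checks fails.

0.86343112

P(none) = (1 − 0.44) × (1 − 0.37) × (1 − 0.51) × (1 − 0.21) = 0.56 × 0.63 × 0.49 × 0.79 = 0.13656888
P(at least one) = 1 − 0.13656888 = 0.86343112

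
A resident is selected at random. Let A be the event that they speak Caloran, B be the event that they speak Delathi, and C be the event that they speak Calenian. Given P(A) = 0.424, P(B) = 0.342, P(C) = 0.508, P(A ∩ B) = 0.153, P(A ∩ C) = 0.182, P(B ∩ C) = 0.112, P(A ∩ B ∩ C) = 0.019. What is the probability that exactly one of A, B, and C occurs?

P(exactly one) = 0.424 + 0.342 + 0.508 − 2·0.153 − 2·0.182 − 2·0.112 + 3·0.019 = 0.437

0.437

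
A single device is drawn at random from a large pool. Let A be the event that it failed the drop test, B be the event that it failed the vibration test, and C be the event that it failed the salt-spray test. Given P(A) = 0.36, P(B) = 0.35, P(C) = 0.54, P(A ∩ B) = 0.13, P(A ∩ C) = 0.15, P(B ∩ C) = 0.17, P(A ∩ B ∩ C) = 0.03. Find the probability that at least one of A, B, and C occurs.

Apply inclusion-exclusion:
P(A ∪ B ∪ C) = 0.36 + 0.35 + 0.54 − 0.13 − 0.15 − 0.17 + 0.03 = 0.83

0.83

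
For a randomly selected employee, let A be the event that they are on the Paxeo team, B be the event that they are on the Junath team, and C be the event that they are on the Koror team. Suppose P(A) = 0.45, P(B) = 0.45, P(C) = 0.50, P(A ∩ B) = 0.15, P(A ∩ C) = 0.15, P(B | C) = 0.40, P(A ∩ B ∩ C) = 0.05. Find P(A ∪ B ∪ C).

P(B ∩ C) = P(C)·P(B|C) = 0.50 × 0.40 = 0.20
Using inclusion–exclusion:
P(A ∪ B ∪ C) = 0.45 + 0.45 + 0.50 − 0.15 − 0.15 − 0.20 + 0.05 = 0.95

0.95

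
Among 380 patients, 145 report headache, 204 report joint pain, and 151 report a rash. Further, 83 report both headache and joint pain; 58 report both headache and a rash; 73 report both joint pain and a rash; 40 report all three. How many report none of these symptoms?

54

By inclusion–exclusion:
|union| = 145 + 204 + 151 − 83 − 58 − 73 + 40 = 326
None: 380 − 326 = 54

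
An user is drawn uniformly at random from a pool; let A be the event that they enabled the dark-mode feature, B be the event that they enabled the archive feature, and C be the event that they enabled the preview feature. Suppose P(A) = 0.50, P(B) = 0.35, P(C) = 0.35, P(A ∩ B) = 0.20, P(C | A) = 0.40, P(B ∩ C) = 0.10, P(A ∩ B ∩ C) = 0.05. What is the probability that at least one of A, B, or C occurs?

0.75

P(A ∩ C) = P(A)·P(C|A) = 0.50 × 0.40 = 0.20
Using inclusion–exclusion:
P(A ∪ B ∪ C) = 0.50 + 0.35 + 0.35 − 0.20 − 0.20 − 0.10 + 0.05 = 0.75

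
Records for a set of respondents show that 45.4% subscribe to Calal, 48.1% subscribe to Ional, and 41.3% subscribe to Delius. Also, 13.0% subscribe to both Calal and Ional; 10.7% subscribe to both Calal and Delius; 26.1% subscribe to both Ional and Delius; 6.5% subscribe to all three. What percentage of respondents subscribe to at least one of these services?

91.5%

Inclusion–exclusion gives
P(union) = 45.4 + 48.1 + 41.3 − 13.0 − 10.7 − 26.1 + 6.5 = 91.5%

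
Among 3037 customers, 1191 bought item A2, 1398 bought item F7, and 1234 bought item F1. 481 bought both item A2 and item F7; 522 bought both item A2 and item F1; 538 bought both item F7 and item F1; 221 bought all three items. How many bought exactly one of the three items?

1404

|exactly one| = 1191 + 1398 + 1234 − 2·481 − 2·522 − 2·538 + 3·221 = 1404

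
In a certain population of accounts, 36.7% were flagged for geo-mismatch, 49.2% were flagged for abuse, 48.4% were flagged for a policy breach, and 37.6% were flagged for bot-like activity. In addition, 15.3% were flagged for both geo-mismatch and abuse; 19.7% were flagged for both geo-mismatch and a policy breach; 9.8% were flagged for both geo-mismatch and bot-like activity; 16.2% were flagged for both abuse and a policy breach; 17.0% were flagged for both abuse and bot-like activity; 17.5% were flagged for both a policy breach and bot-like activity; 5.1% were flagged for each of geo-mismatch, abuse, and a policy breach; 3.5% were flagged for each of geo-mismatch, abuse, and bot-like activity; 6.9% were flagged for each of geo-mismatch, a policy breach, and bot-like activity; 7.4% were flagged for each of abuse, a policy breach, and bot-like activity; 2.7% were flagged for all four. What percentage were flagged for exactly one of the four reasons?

Using the inclusion–exclusion count for exactly one event:
P(exactly one) = 36.7 + 49.2 + 48.4 + 37.6 − 2·15.3 − 2·19.7 − 2·9.8 − 2·16.2 − 2·17.0 − 2·17.5 + 3·5.1 + 3·3.5 + 3·6.9 + 3·7.4 − 4·2.7 = 38.8%

38.8%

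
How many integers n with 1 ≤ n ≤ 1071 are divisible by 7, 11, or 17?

286

floor(1071/7) + floor(1071/11) + floor(1071/17) − floor(1071/77) − floor(1071/119) − floor(1071/187) + floor(1071/1309) = 153 + 97 + 63 − 13 − 9 − 5 + 0 = 286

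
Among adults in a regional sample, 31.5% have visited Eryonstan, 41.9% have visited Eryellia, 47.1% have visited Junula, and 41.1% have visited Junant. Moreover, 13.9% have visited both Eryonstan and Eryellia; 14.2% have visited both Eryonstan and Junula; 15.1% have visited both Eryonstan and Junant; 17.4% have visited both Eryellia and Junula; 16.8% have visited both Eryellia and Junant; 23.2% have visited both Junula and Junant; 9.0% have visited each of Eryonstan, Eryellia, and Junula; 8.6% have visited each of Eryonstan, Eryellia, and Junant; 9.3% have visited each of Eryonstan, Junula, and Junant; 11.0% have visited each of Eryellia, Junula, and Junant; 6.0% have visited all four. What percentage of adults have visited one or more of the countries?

92.9%

Using inclusion–exclusion:
P(at least one) = 31.5 + 41.9 + 47.1 + 41.1 − 13.9 − 14.2 − 15.1 − 17.4 − 16.8 − 23.2 + 9.0 + 8.6 + 9.3 + 11.0 − 6.0 = 92.9%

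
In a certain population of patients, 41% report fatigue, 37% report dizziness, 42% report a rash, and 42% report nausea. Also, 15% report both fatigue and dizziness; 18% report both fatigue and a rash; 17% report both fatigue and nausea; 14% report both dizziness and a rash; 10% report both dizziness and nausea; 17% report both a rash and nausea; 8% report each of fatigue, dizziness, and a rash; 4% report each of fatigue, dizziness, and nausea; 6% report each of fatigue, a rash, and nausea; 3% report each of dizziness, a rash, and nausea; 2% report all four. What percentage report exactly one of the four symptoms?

35%

By inclusion–exclusion (exactly-one form):
P(exactly one) = 41 + 37 + 42 + 42 − 2·15 − 2·18 − 2·17 − 2·14 − 2·10 − 2·17 + 3·8 + 3·4 + 3·6 + 3·3 − 4·2 = 35%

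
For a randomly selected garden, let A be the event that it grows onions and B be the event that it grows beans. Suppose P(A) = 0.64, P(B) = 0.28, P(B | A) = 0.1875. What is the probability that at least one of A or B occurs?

P(A ∩ B) = P(A)·P(B|A) = 0.64 × 0.1875 = 0.12
P(A ∪ B) = 0.64 + 0.28 − 0.12 = 0.80

0.80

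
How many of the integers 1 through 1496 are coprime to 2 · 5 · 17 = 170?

563

748 + 299 + 88 − 149 − 44 − 17 + 8 = 933
1496 − 933 = 563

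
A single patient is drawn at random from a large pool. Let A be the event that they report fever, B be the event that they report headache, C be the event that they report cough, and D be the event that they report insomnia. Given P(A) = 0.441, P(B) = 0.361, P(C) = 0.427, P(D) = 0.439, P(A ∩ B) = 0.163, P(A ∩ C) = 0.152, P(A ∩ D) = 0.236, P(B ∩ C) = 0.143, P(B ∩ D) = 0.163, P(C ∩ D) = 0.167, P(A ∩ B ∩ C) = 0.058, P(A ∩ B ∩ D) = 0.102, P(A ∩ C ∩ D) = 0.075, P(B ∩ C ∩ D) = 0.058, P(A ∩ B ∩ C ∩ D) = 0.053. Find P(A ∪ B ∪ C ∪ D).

P(A ∪ B ∪ C ∪ D) = 0.441 + 0.361 + 0.427 + 0.439 − 0.163 − 0.152 − 0.236 − 0.143 − 0.163 − 0.167 + 0.058 + 0.102 + 0.075 + 0.058 − 0.053 = 0.884

0.884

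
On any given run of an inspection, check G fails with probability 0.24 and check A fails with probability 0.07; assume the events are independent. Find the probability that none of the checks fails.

0.7068

P(none) = (1 − 0.24) × (1 − 0.07) = 0.76 × 0.93 = 0.7068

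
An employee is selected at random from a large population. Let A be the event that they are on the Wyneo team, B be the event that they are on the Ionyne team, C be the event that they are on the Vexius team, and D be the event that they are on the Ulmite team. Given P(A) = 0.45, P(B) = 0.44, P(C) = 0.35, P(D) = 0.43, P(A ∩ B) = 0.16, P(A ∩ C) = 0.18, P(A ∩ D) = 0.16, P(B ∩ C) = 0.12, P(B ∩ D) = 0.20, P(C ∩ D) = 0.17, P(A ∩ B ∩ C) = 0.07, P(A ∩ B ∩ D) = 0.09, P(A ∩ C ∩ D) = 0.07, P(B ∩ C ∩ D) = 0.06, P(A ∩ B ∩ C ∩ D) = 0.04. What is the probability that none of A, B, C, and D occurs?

By inclusion-exclusion,
P(A ∪ B ∪ C ∪ D) = 0.45 + 0.44 + 0.35 + 0.43 − 0.16 − 0.18 − 0.16 − 0.12 − 0.20 − 0.17 + 0.07 + 0.09 + 0.07 + 0.06 − 0.04 = 0.93
P(none) = 1 − 0.93 = 0.07

0.07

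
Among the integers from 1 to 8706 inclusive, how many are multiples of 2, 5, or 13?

5492

By inclusion-exclusion,
⌊8706/2⌋ + ⌊8706/5⌋ + ⌊8706/13⌋ − ⌊8706/10⌋ − ⌊8706/26⌋ − ⌊8706/65⌋ + ⌊8706/130⌋ = 4353 + 1741 + 669 − 870 − 334 − 133 + 66 = 5492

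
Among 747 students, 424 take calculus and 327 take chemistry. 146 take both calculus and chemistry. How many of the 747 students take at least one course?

605

By inclusion-exclusion,
N(≥1) = 424 + 327 − 146 = 605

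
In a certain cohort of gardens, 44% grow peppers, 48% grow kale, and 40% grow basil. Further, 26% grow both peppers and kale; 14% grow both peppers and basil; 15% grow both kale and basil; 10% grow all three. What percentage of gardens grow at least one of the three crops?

87%

By inclusion–exclusion:
P(≥1) = 44 + 48 + 40 − 26 − 14 − 15 + 10 = 87%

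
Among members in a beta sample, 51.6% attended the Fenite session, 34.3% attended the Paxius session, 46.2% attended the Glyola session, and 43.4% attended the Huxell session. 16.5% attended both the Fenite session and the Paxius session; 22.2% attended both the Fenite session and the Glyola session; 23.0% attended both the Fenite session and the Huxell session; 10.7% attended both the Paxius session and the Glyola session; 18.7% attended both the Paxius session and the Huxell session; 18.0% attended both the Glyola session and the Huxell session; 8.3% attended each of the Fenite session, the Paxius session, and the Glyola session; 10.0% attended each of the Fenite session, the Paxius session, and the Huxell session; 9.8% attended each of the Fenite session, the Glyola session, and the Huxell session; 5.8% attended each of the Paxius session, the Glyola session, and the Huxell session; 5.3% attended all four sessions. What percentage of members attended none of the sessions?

5.0%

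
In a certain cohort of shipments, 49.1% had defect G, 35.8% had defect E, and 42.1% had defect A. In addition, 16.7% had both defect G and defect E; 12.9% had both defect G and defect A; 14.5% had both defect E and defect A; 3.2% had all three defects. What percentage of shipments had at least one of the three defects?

86.1%

P(at least one) = 49.1 + 35.8 + 42.1 − 16.7 − 12.9 − 14.5 + 3.2 = 86.1%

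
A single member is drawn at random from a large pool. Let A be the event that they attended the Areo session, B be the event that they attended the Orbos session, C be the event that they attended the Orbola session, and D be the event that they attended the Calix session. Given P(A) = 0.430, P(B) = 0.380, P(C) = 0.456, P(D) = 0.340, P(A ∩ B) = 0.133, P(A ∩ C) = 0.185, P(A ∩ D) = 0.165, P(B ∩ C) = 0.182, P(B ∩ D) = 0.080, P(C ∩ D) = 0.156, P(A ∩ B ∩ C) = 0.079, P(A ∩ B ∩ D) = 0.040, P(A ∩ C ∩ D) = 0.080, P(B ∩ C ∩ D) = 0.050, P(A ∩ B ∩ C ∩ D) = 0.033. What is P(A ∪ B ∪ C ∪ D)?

Using inclusion–exclusion:
P(A ∪ B ∪ C ∪ D) = 0.430 + 0.380 + 0.456 + 0.340 − 0.133 − 0.185 − 0.165 − 0.182 − 0.080 − 0.156 + 0.079 + 0.040 + 0.080 + 0.050 − 0.033 = 0.921

0.921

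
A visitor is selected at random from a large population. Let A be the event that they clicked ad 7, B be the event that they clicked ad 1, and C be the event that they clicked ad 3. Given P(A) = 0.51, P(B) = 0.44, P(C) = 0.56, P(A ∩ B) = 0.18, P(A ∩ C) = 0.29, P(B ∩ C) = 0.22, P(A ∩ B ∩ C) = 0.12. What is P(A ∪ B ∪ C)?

By inclusion-exclusion,
P(A ∪ B ∪ C) = 0.51 + 0.44 + 0.56 − 0.18 − 0.29 − 0.22 + 0.12 = 0.94

0.94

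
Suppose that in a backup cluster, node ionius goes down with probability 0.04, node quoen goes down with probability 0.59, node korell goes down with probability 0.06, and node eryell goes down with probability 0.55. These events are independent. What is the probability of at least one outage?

0.8335072

P(none) = (1 − 0.04) × (1 − 0.59) × (1 − 0.06) × (1 − 0.55) = 0.96 × 0.41 × 0.94 × 0.45 = 0.1664928
P(at least one) = 1 − 0.1664928 = 0.8335072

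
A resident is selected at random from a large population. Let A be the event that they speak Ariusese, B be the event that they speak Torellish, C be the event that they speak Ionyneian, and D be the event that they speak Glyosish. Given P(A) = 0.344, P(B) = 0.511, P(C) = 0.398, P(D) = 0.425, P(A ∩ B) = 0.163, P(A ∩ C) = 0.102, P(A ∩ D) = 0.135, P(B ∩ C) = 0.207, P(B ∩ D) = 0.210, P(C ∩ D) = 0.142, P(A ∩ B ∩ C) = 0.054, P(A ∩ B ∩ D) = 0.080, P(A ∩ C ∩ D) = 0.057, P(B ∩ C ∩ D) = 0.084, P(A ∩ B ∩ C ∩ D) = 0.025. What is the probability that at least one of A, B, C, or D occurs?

Inclusion–exclusion gives
P(A ∪ B ∪ C ∪ D) = 0.344 + 0.511 + 0.398 + 0.425 − 0.163 − 0.102 − 0.135 − 0.207 − 0.210 − 0.142 + 0.054 + 0.080 + 0.057 + 0.084 − 0.025 = 0.969

0.969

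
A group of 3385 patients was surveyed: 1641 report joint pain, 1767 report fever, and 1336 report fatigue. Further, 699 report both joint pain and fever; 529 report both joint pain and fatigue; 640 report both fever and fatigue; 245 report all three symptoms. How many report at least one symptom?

3121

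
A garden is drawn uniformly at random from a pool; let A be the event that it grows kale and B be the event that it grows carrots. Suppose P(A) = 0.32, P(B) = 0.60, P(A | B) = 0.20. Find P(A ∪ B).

P(A ∩ B) = P(B)·P(A|B) = 0.60 × 0.20 = 0.12
P(A ∪ B) = 0.32 + 0.60 − 0.12 = 0.80

0.80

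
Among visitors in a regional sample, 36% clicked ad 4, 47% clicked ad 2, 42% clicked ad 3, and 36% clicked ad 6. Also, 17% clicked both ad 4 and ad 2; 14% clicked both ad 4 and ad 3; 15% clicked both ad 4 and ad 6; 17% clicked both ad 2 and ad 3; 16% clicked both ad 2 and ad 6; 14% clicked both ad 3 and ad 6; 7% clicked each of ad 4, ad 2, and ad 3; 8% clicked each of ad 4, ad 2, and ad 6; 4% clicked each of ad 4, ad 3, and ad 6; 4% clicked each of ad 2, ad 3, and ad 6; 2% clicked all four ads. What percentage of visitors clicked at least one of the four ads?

Apply inclusion-exclusion:
P(union) = 36 + 47 + 42 + 36 − 17 − 14 − 15 − 17 − 16 − 14 + 7 + 8 + 4 + 4 − 2 = 89%

89%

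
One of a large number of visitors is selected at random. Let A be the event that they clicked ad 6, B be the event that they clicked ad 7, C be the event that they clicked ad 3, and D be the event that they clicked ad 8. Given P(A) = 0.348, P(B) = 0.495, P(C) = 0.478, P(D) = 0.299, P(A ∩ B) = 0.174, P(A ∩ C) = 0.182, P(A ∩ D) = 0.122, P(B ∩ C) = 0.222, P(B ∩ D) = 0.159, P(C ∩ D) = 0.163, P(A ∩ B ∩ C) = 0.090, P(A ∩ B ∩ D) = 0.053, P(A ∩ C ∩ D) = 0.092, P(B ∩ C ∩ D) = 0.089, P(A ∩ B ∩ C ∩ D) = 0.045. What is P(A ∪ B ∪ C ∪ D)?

Using inclusion–exclusion:
P(A ∪ B ∪ C ∪ D) = 0.348 + 0.495 + 0.478 + 0.299 − 0.174 − 0.182 − 0.122 − 0.222 − 0.159 − 0.163 + 0.090 + 0.053 + 0.092 + 0.089 − 0.045 = 0.877

0.877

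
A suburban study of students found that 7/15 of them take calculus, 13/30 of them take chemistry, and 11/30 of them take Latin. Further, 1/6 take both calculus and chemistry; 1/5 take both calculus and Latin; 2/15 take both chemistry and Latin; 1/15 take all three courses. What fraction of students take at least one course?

By inclusion–exclusion:
P(at least one) = 7/15 + 13/30 + 11/30 − 1/6 − 1/5 − 2/15 + 1/15 = 5/6

5/6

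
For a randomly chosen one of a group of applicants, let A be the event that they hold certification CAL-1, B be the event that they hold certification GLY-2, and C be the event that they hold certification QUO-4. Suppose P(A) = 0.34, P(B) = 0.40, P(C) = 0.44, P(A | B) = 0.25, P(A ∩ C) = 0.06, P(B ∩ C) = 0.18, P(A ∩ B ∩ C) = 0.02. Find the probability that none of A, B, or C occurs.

0.14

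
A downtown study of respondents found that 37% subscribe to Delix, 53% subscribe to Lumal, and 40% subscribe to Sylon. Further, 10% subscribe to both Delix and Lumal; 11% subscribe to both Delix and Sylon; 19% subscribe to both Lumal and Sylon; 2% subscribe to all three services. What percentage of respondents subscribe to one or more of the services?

92%

By inclusion–exclusion:
P(≥1) = 37 + 53 + 40 − 10 − 11 − 19 + 2 = 92%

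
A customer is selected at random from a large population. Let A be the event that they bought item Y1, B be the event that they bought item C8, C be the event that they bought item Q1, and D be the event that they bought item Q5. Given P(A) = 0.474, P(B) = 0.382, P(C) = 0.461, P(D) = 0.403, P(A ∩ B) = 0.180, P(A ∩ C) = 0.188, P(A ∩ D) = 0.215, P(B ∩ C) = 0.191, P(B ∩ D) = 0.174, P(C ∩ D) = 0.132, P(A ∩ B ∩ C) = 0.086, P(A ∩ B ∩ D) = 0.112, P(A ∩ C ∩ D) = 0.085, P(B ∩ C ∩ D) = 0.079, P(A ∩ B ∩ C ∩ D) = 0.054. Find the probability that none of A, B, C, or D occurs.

By inclusion–exclusion:
P(A ∪ B ∪ C ∪ D) = 0.474 + 0.382 + 0.461 + 0.403 − 0.180 − 0.188 − 0.215 − 0.191 − 0.174 − 0.132 + 0.086 + 0.112 + 0.085 + 0.079 − 0.054 = 0.948
P(none) = 1 − 0.948 = 0.052

0.052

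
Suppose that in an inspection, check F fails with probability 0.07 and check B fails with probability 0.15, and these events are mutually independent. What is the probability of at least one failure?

0.2095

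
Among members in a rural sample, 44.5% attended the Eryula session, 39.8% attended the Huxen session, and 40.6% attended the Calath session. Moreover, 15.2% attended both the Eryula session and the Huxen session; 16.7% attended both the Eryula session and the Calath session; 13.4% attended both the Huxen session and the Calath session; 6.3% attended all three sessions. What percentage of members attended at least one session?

85.9%

Apply inclusion-exclusion:
P(≥1) = 44.5 + 39.8 + 40.6 − 15.2 − 16.7 − 13.4 + 6.3 = 85.9%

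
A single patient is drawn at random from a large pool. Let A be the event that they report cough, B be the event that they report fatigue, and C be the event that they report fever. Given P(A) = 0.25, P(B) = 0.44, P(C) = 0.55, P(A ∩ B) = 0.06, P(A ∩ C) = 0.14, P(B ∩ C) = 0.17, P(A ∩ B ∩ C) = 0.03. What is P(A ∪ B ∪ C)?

By inclusion-exclusion,
P(A ∪ B ∪ C) = 0.25 + 0.44 + 0.55 − 0.06 − 0.14 − 0.17 + 0.03 = 0.90

0.90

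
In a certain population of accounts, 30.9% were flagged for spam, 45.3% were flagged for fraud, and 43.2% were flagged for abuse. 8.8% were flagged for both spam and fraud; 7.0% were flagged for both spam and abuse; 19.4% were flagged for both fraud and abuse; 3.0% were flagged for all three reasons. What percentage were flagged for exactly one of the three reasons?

58.0%

By inclusion–exclusion (exactly-one form):
P(exactly one) = 30.9 + 45.3 + 43.2 − 2·8.8 − 2·7.0 − 2·19.4 + 3·3.0 = 58.0%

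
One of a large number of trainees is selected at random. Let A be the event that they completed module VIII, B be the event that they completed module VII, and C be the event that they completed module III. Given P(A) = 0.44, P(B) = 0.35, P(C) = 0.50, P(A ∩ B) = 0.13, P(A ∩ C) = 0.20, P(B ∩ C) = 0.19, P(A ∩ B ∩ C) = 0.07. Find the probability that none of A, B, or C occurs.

0.16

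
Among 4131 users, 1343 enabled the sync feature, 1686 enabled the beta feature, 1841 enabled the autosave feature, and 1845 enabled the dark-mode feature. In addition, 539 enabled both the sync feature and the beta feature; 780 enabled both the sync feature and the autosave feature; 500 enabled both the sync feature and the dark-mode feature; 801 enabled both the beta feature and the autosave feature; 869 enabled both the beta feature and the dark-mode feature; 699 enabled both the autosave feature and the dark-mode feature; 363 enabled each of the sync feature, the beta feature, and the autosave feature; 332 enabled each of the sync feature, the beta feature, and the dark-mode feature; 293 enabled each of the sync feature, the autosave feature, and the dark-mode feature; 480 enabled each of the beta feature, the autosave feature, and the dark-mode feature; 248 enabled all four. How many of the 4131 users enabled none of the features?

384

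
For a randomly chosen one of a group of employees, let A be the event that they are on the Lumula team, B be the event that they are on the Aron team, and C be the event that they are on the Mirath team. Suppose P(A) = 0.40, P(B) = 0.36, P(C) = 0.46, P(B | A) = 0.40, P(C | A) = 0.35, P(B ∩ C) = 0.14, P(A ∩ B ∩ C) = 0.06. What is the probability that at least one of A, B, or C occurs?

0.84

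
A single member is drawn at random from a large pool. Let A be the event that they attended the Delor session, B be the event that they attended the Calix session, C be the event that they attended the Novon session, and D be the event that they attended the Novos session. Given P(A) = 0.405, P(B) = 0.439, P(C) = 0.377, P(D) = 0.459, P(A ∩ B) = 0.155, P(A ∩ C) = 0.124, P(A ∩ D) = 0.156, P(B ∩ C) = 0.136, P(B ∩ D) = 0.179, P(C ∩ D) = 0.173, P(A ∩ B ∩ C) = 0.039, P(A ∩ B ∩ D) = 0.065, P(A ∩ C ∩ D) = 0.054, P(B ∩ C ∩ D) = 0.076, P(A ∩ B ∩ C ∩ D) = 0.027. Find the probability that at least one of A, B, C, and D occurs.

P(A ∪ B ∪ C ∪ D) = 0.405 + 0.439 + 0.377 + 0.459 − 0.155 − 0.124 − 0.156 − 0.136 − 0.179 − 0.173 + 0.039 + 0.065 + 0.054 + 0.076 − 0.027 = 0.964

0.964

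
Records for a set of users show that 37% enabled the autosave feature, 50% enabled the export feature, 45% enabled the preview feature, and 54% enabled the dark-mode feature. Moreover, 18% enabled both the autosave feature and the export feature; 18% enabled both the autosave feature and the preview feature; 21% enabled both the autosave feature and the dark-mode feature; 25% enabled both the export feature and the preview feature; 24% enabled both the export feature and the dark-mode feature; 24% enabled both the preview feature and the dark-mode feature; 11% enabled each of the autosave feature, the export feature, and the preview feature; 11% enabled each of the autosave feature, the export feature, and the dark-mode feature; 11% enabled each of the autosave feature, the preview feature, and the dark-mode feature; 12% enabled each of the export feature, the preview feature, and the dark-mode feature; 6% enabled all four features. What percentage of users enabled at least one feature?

Inclusion–exclusion gives
P(at least one) = 37 + 50 + 45 + 54 − 18 − 18 − 21 − 25 − 24 − 24 + 11 + 11 + 11 + 12 − 6 = 95%

95%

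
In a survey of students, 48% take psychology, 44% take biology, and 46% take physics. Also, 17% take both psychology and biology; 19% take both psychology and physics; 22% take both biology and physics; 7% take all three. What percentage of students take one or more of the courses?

Inclusion–exclusion gives
P(≥1) = 48 + 44 + 46 − 17 − 19 − 22 + 7 = 87%

87%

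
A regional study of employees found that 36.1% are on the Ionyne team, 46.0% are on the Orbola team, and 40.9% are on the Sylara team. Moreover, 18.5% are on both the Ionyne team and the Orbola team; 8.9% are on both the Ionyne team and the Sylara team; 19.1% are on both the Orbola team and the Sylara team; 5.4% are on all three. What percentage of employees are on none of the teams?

P(at least one) = 36.1 + 46.0 + 40.9 − 18.5 − 8.9 − 19.1 + 5.4 = 81.9%
P(none) = 100% − 81.9% = 18.1%

18.1%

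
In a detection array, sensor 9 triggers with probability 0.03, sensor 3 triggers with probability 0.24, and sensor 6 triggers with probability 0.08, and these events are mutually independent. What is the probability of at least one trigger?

0.321776

P(none) = (1 − 0.03) × (1 − 0.24) × (1 − 0.08) = 0.97 × 0.76 × 0.92 = 0.678224
P(at least one) = 1 − 0.678224 = 0.321776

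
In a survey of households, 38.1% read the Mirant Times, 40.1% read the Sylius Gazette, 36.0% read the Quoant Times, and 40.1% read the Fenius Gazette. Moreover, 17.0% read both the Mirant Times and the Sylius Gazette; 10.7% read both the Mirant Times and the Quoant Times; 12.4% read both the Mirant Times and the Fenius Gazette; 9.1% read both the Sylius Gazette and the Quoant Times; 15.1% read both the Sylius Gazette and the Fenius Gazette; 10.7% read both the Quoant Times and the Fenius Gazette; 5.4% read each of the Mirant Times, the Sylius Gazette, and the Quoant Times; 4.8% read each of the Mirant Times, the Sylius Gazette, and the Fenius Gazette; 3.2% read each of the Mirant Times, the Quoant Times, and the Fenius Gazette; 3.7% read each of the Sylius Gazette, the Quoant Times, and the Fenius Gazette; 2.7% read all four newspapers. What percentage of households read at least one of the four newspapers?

93.7%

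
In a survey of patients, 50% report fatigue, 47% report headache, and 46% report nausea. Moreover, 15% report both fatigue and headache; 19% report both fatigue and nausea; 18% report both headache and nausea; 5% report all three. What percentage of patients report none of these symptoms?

P(at least one) = 50 + 47 + 46 − 15 − 19 − 18 + 5 = 96%
P(none) = 100% − 96% = 4%

4%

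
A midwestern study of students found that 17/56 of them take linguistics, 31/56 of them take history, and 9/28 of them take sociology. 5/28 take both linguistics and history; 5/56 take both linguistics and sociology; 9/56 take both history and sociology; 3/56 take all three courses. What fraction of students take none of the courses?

11/56

P(union) = 17/56 + 31/56 + 9/28 − 5/28 − 5/56 − 9/56 + 3/56 = 45/56
P(none) = 1 − 45/56 = 11/56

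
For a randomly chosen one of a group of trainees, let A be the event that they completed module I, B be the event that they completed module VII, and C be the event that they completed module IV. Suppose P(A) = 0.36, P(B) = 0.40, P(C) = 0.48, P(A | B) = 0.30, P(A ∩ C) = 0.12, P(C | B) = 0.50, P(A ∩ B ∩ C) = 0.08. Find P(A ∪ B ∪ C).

P(A ∩ B) = P(B)·P(A|B) = 0.40 × 0.30 = 0.12
P(B ∩ C) = P(B)·P(C|B) = 0.40 × 0.50 = 0.20
By inclusion-exclusion,
P(A ∪ B ∪ C) = 0.36 + 0.40 + 0.48 − 0.12 − 0.12 − 0.20 + 0.08 = 0.88

0.88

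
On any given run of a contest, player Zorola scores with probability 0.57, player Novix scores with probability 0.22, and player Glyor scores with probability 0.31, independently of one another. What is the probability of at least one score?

0.768574

P(none) = (1 − 0.57) × (1 − 0.22) × (1 − 0.31) = 0.43 × 0.78 × 0.69 = 0.231426
P(at least one) = 1 − 0.231426 = 0.768574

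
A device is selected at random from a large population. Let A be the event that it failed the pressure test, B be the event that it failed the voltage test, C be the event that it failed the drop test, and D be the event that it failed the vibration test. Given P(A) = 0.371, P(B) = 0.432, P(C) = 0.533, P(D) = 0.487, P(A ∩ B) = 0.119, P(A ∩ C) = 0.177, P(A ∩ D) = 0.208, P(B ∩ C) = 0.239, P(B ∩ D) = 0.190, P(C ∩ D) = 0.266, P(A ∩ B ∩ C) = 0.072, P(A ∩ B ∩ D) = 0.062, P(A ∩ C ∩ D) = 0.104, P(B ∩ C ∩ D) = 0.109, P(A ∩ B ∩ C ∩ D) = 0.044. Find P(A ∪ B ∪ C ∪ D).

0.927

P(A ∪ B ∪ C ∪ D) = 0.371 + 0.432 + 0.533 + 0.487 − 0.119 − 0.177 − 0.208 − 0.239 − 0.190 − 0.266 + 0.072 + 0.062 + 0.104 + 0.109 − 0.044 = 0.927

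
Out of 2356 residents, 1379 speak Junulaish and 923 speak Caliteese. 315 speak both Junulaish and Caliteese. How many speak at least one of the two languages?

1987

|union| = 1379 + 923 − 315 = 1987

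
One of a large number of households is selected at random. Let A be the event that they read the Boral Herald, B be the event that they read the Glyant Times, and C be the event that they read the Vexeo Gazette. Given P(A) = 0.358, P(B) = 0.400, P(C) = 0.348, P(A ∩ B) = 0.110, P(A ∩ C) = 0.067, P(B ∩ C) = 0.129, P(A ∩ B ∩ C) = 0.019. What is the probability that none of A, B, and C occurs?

By inclusion-exclusion,
P(A ∪ B ∪ C) = 0.358 + 0.400 + 0.348 − 0.110 − 0.067 − 0.129 + 0.019 = 0.819
P(none) = 1 − 0.819 = 0.181

0.181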